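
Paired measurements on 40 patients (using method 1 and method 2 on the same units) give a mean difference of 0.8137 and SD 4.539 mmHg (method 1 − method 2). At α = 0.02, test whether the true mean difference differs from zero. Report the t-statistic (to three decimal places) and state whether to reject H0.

H0: μ_d = 0; H1: μ_d ≠ 0 (paired t-test on the differences, two-sided).
t = d̄/(s_d/√n) = 0.8137/(4.539/√40) = 1.134
df = n − 1 = 39
Two-sided p-value ≈ 0.2638
Since p ≈ 0.2638 > α = 0.02, fail to reject H0; the data do not provide sufficient evidence against H0.

t = 1.134; fail to reject H0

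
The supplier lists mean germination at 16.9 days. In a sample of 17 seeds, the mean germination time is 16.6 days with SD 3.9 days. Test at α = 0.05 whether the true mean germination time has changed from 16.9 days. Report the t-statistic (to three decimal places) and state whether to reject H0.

t = -0.317; fail to reject H0

H0: μ = 16.9; H1: μ ≠ 16.9 (one-sample t-test, two-sided).
t = (x̄ − μ₀)/(s/√n) = (16.6 − 16.9)/(3.9/√17) = -0.317
df = n − 1 = 16
Two-sided p-value ≈ 0.755
Since p ≈ 0.755 > α = 0.05, fail to reject H0; the data do not provide sufficient evidence against H0.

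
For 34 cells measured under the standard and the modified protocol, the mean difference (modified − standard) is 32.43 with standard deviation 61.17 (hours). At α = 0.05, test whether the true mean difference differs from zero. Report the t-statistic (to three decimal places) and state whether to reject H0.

H0: μ_d = 0; H1: μ_d ≠ 0 (paired t-test on the differences, two-sided).
t = d̄/(s_d/√n) = 32.43/(61.17/√34) = 3.091
df = n − 1 = 33
Two-sided p-value ≈ 0.0040
Since p ≈ 0.0040 < α = 0.05, reject H0; the evidence is statistically significant.

t = 3.091; reject H0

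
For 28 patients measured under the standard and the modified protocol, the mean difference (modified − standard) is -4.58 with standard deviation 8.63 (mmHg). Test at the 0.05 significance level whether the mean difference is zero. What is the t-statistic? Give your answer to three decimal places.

-2.808

H0: μ_d = 0; H1: μ_d ≠ 0 (paired t-test on the differences, two-sided).
t = d̄/(s_d/√n) = -4.58/(8.63/√28) = -2.808
df = n − 1 = 27
Two-sided p-value ≈ 0.0091
Since p ≈ 0.0091 < α = 0.05, reject H0; the evidence is statistically significant.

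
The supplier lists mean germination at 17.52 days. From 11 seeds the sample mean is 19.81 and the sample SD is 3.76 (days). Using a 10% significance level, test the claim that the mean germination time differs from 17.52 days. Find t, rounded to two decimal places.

2.02

H0: μ = 17.52; H1: μ ≠ 17.52 (one-sample t-test, two-sided).
t = (x̄ − μ₀)/(s/√n) = (19.81 − 17.52)/(3.76/√11) = 2.02
df = n − 1 = 10
Two-sided p-value ≈ 0.071
Since p ≈ 0.071 < α = 0.1, reject H0; the data support H1.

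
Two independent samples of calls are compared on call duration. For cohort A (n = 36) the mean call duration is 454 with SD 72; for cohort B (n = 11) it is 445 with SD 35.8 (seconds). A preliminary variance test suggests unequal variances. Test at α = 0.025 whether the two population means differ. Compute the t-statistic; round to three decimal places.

Let group 1 = cohort A, group 2 = cohort B. H0: μ_1 = μ_2; H1: μ_1 ≠ μ_2 (Welch's two-sample t-test, two-sided).
t = (x̄_1 − x̄_2)/√(s_1²/n_1 + s_2²/n_2) = (454 − 445)/√(72²/36 + 35.8²/11) = 0.558
Welch–Satterthwaite df ≈ 34.80
Two-sided p-value ≈ 0.5807
Since p ≈ 0.5807 > α = 0.025, fail to reject H0; the evidence is not statistically significant.

0.558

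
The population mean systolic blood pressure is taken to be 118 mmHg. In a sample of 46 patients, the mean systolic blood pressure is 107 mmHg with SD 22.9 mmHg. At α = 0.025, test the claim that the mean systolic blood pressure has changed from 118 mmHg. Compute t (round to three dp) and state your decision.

H0: μ = 118; H1: μ ≠ 118 (one-sample t-test, two-sided).
t = (x̄ − μ₀)/(s/√n) = (107 − 118)/(22.9/√46) = -3.258
df = n − 1 = 45
Two-sided p-value ≈ 0.0021
Since p ≈ 0.0021 < α = 0.025, reject H0; the data support H1.

t = -3.258; reject H0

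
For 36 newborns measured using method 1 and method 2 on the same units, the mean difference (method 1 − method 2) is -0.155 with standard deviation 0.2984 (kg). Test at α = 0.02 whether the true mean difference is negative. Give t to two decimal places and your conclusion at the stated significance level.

H0: μ_d = 0; H1: μ_d < 0 (paired t-test on the differences, left-tailed).
t = d̄/(s_d/√n) = -0.155/(0.2984/√36) = -3.12
df = n − 1 = 35
p-value = P(T ≤ -3.12) ≈ 0.002
Since p ≈ 0.002 < α = 0.02, reject H0; the evidence is statistically significant.

t = -3.12; reject H0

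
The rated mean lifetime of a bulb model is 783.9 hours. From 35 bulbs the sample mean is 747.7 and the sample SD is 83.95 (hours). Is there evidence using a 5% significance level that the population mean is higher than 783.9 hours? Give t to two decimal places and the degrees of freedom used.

H0: μ = 783.9; H1: μ > 783.9 (one-sample t-test, right-tailed).
t = (x̄ − μ₀)/(s/√n) = (747.7 − 783.9)/(83.95/√35) = -2.55
df = n − 1 = 34
p-value = P(T ≥ -2.55) ≈ 0.992
Since p ≈ 0.992 > α = 0.05, fail to reject H0; the evidence is not statistically significant.

t = -2.55, df = 34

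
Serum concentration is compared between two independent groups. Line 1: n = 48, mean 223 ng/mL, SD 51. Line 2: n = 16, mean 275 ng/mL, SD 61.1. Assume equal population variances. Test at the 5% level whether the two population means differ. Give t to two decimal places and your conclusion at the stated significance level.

Let group 1 = line 1, group 2 = line 2. H0: μ_1 = μ_2; H1: μ_1 ≠ μ_2 (two-sample pooled-variance t-test, two-sided).
s_p² = [(48−1)·51² + (16−1)·61.1²]/(48+16−2) = 2874.92
t = (223 − 275)/√[2874.92·(1/48 + 1/16)] = -3.36
df = n₁ + n₂ − 2 = 62
Two-sided p-value ≈ 0.0013
Since p ≈ 0.0013 < α = 0.05, reject H0; the data support H1.

t = -3.36; reject H0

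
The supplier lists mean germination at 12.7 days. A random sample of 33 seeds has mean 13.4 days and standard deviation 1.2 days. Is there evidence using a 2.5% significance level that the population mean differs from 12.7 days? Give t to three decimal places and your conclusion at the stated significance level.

H0: μ = 12.7; H1: μ ≠ 12.7 (one-sample t-test, two-sided).
t = (x̄ − μ₀)/(s/√n) = (13.4 − 12.7)/(1.2/√33) = 3.351
df = n − 1 = 32
Two-sided p-value ≈ 0.0021
Since p ≈ 0.0021 < α = 0.025, reject H0; the data support H1.

t = 3.351; reject H0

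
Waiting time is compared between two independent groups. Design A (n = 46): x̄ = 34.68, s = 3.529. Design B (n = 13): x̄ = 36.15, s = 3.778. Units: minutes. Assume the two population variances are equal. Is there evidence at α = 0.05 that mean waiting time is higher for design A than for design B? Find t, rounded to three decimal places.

-1.306

Let group 1 = design A, group 2 = design B. H0: μ_1 = μ_2; H1: μ_1 > μ_2 (two-sample pooled-variance t-test, right-tailed).
s_p² = [(46−1)·3.529² + (13−1)·3.778²]/(46+13−2) = 12.8369
t = (34.68 − 36.15)/√[12.8369·(1/46 + 1/13)] = -1.306
df = n₁ + n₂ − 2 = 57
p-value = P(T ≥ -1.306) ≈ 0.9016
Since p ≈ 0.9016 > α = 0.05, fail to reject H0; the data do not provide sufficient evidence against H0.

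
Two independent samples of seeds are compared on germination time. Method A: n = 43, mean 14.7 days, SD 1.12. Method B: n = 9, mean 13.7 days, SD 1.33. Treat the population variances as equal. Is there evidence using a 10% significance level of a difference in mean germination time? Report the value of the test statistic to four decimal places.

2.3596

Let group 1 = method A, group 2 = method B. H0: μ_1 = μ_2; H1: μ_1 ≠ μ_2 (two-sample pooled-variance t-test, two-sided).
s_p² = [(43−1)·1.12² + (9−1)·1.33²]/(43+9−2) = 1.33672
t = (14.7 − 13.7)/√[1.33672·(1/43 + 1/9)] = 2.3596
df = n₁ + n₂ − 2 = 50
Two-sided p-value ≈ 0.0222
Since p ≈ 0.0222 < α = 0.1, reject H0; the data support H1.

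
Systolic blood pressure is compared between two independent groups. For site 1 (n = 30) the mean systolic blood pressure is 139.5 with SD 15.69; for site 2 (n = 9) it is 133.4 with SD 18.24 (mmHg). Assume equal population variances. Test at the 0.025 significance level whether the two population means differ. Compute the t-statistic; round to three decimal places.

0.986

Let group 1 = site 1, group 2 = site 2. H0: μ_1 = μ_2; H1: μ_1 ≠ μ_2 (two-sample pooled-variance t-test, two-sided).
s_p² = [(30−1)·15.69² + (9−1)·18.24²]/(30+9−2) = 264.883
t = (139.5 − 133.4)/√[264.883·(1/30 + 1/9)] = 0.986
df = n₁ + n₂ − 2 = 37
Two-sided p-value ≈ 0.3305
Since p ≈ 0.3305 > α = 0.025, fail to reject H0; the evidence is not statistically significant.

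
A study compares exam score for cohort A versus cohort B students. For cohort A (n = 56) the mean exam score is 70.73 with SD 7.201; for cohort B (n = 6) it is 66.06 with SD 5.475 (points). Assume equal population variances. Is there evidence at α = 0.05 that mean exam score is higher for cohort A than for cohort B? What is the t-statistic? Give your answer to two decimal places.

Let group 1 = cohort A, group 2 = cohort B. H0: μ_1 = μ_2; H1: μ_1 > μ_2 (two-sample pooled-variance t-test, right-tailed).
s_p² = [(56−1)·7.201² + (6−1)·5.475²]/(56+6−2) = 50.0312
t = (70.73 − 66.06)/√[50.0312·(1/56 + 1/6)] = 1.54
df = n₁ + n₂ − 2 = 60
p-value = P(T ≥ 1.54) ≈ 0.065
Since p ≈ 0.065 > α = 0.05, fail to reject H0; the evidence is not statistically significant.

1.54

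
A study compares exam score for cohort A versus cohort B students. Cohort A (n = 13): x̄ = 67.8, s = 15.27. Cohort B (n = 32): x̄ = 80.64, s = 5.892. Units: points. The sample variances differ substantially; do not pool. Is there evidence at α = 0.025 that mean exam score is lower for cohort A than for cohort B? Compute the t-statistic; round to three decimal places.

Let group 1 = cohort A, group 2 = cohort B. H0: μ_1 = μ_2; H1: μ_1 < μ_2 (Welch's two-sample t-test, left-tailed).
t = (x̄_1 − x̄_2)/√(s_1²/n_1 + s_2²/n_2) = (67.8 − 80.64)/√(15.27²/13 + 5.892²/32) = -2.944
Welch–Satterthwaite df ≈ 13.48
p-value = P(T ≤ -2.944) ≈ 0.006
Since p ≈ 0.006 < α = 0.025, reject H0; the evidence is statistically significant.

-2.944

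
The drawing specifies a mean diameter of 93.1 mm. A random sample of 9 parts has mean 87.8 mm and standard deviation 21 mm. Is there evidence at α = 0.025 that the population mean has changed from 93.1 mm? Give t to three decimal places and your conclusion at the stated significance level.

H0: μ = 93.1; H1: μ ≠ 93.1 (one-sample t-test, two-sided).
t = (x̄ − μ₀)/(s/√n) = (87.8 − 93.1)/(21/√9) = -0.757
df = n − 1 = 8
Two-sided p-value ≈ 0.4707
Since p ≈ 0.4707 > α = 0.025, fail to reject H0; the data do not provide sufficient evidence against H0.

t = -0.757; fail to reject H0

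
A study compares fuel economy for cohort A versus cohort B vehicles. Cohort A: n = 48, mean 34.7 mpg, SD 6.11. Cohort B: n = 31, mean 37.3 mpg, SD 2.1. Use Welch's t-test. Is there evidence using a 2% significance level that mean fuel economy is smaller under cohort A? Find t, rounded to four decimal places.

-2.7107

Let group 1 = cohort A, group 2 = cohort B. H0: μ_1 = μ_2; H1: μ_1 < μ_2 (Welch's two-sample t-test, left-tailed).
t = (x̄_1 − x̄_2)/√(s_1²/n_1 + s_2²/n_2) = (34.7 − 37.3)/√(6.11²/48 + 2.1²/31) = -2.7107
Welch–Satterthwaite df ≈ 62.49
p-value = P(T ≤ -2.7107) ≈ 0.004
Since p ≈ 0.004 < α = 0.02, reject H0; the evidence is statistically significant.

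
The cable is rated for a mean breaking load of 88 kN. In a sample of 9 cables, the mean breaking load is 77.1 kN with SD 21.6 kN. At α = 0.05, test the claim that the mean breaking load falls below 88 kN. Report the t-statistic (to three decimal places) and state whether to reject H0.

t = -1.514; fail to reject H0

H0: μ = 88; H1: μ < 88 (one-sample t-test, left-tailed).
t = (x̄ − μ₀)/(s/√n) = (77.1 − 88)/(21.6/√9) = -1.514
df = n − 1 = 8
p-value = P(T ≤ -1.514) ≈ 0.0843
Since p ≈ 0.0843 > α = 0.05, fail to reject H0; the data do not provide sufficient evidence against H0.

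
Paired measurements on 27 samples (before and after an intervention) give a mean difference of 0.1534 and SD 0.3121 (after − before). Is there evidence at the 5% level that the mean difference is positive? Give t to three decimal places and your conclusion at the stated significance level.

t = 2.554; reject H0

H0: μ_d = 0; H1: μ_d > 0 (paired t-test on the differences, right-tailed).
t = d̄/(s_d/√n) = 0.1534/(0.3121/√27) = 2.554
df = n − 1 = 26
p-value = P(T ≥ 2.554) ≈ 0.0084
Since p ≈ 0.0084 < α = 0.05, reject H0; the evidence is statistically significant.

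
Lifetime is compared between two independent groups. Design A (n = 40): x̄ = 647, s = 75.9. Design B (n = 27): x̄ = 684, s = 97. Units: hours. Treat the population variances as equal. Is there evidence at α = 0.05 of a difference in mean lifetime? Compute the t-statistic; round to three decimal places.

Let group 1 = design A, group 2 = design B. H0: μ_1 = μ_2; H1: μ_1 ≠ μ_2 (two-sample pooled-variance t-test, two-sided).
s_p² = [(40−1)·75.9² + (27−1)·97²]/(40+27−2) = 7220.09
t = (647 − 684)/√[7220.09·(1/40 + 1/27)] = -1.748
df = n₁ + n₂ − 2 = 65
Two-sided p-value ≈ 0.0851
Since p ≈ 0.0851 > α = 0.05, fail to reject H0; the data do not provide sufficient evidence against H0.

-1.748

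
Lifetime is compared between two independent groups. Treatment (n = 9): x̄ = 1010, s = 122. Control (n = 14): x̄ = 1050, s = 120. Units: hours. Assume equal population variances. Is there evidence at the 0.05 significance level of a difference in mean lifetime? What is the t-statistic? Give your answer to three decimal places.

-0.775

Let group 1 = treatment, group 2 = control. H0: μ_1 = μ_2; H1: μ_1 ≠ μ_2 (two-sample pooled-variance t-test, two-sided).
s_p² = [(9−1)·122² + (14−1)·120²]/(9+14−2) = 14584.4
t = (1010 − 1050)/√[14584.4·(1/9 + 1/14)] = -0.775
df = n₁ + n₂ − 2 = 21
Two-sided p-value ≈ 0.447
Since p ≈ 0.447 > α = 0.05, fail to reject H0; the evidence is not statistically significant.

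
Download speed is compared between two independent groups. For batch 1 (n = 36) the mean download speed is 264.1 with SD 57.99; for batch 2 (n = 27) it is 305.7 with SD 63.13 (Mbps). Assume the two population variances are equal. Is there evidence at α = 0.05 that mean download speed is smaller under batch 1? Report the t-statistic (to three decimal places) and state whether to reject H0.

Let group 1 = batch 1, group 2 = batch 2. H0: μ_1 = μ_2; H1: μ_1 < μ_2 (two-sample pooled-variance t-test, left-tailed).
s_p² = [(36−1)·57.99² + (27−1)·63.13²]/(36+27−2) = 3628.19
t = (264.1 − 305.7)/√[3628.19·(1/36 + 1/27)] = -2.713
df = n₁ + n₂ − 2 = 61
p-value = P(T ≤ -2.713) ≈ 0.004
Since p ≈ 0.004 < α = 0.05, reject H0; the data support H1.

t = -2.713; reject H0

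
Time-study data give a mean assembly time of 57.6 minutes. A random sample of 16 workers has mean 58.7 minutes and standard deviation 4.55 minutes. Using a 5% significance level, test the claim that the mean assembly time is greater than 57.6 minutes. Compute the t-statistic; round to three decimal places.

H0: μ = 57.6; H1: μ > 57.6 (one-sample t-test, right-tailed).
t = (x̄ − μ₀)/(s/√n) = (58.7 − 57.6)/(4.55/√16) = 0.967
df = n − 1 = 15
p-value = P(T ≥ 0.967) ≈ 0.174
Since p ≈ 0.174 > α = 0.05, fail to reject H0; the data do not provide sufficient evidence against H0.

0.967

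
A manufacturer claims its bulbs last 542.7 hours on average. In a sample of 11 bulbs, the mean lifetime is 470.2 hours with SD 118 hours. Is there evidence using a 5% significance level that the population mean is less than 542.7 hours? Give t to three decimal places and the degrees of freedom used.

H0: μ = 542.7; H1: μ < 542.7 (one-sample t-test, left-tailed).
t = (x̄ − μ₀)/(s/√n) = (470.2 − 542.7)/(118/√11) = -2.038
df = n − 1 = 10
p-value = P(T ≤ -2.038) ≈ 0.034
Since p ≈ 0.034 < α = 0.05, reject H0; the evidence is statistically significant.

t = -2.038, df = 10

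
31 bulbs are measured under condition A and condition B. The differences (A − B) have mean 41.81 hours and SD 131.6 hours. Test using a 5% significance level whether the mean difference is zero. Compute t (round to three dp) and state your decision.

H0: μ_d = 0; H1: μ_d ≠ 0 (paired t-test on the differences, two-sided).
t = d̄/(s_d/√n) = 41.81/(131.6/√31) = 1.769
df = n − 1 = 30
Two-sided p-value ≈ 0.087
Since p ≈ 0.087 > α = 0.05, fail to reject H0; the evidence is not statistically significant.

t = 1.769; fail to reject H0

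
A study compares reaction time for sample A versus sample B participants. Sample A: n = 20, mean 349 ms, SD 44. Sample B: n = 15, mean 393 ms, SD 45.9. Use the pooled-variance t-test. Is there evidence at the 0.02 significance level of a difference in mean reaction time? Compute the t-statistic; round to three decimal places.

-2.874

Let group 1 = sample A, group 2 = sample B. H0: μ_1 = μ_2; H1: μ_1 ≠ μ_2 (two-sample pooled-variance t-test, two-sided).
s_p² = [(20−1)·44² + (15−1)·45.9²]/(20+15−2) = 2008.46
t = (349 − 393)/√[2008.46·(1/20 + 1/15)] = -2.874
df = n₁ + n₂ − 2 = 33
Two-sided p-value ≈ 0.007
Since p ≈ 0.007 < α = 0.02, reject H0; the data support H1.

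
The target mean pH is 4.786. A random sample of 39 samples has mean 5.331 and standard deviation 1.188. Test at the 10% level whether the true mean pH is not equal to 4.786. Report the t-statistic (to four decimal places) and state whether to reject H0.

H0: μ = 4.786; H1: μ ≠ 4.786 (one-sample t-test, two-sided).
t = (x̄ − μ₀)/(s/√n) = (5.331 − 4.786)/(1.188/√39) = 2.8649
df = n − 1 = 38
Two-sided p-value ≈ 0.0068
Since p ≈ 0.0068 < α = 0.1, reject H0; the evidence is statistically significant.

t = 2.8649; reject H0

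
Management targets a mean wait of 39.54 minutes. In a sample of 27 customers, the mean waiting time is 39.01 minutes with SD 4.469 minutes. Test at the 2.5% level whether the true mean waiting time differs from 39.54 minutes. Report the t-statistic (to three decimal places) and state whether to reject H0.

H0: μ = 39.54; H1: μ ≠ 39.54 (one-sample t-test, two-sided).
t = (x̄ − μ₀)/(s/√n) = (39.01 − 39.54)/(4.469/√27) = -0.616
df = n − 1 = 26
Two-sided p-value ≈ 0.5431
Since p ≈ 0.5431 > α = 0.025, fail to reject H0; the data do not provide sufficient evidence against H0.

t = -0.616; fail to reject H0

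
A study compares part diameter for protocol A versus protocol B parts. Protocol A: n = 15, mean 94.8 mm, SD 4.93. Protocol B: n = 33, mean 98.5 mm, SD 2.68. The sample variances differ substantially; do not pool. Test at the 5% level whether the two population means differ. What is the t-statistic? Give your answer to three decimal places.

Let group 1 = protocol A, group 2 = protocol B. H0: μ_1 = μ_2; H1: μ_1 ≠ μ_2 (Welch's two-sample t-test, two-sided).
t = (x̄_1 − x̄_2)/√(s_1²/n_1 + s_2²/n_2) = (94.8 − 98.5)/√(4.93²/15 + 2.68²/33) = -2.729
Welch–Satterthwaite df ≈ 17.87
Two-sided p-value ≈ 0.0138
Since p ≈ 0.0138 < α = 0.05, reject H0; the data support H1.

-2.729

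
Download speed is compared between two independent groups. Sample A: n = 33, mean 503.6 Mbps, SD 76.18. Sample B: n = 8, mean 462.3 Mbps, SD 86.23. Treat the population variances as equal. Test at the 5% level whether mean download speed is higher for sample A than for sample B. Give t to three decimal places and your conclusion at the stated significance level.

Let group 1 = sample A, group 2 = sample B. H0: μ_1 = μ_2; H1: μ_1 > μ_2 (two-sample pooled-variance t-test, right-tailed).
s_p² = [(33−1)·76.18² + (8−1)·86.23²]/(33+8−2) = 6096.36
t = (503.6 − 462.3)/√[6096.36·(1/33 + 1/8)] = 1.342
df = n₁ + n₂ − 2 = 39
p-value = P(T ≥ 1.342) ≈ 0.094
Since p ≈ 0.094 > α = 0.05, fail to reject H0; the data do not provide sufficient evidence against H0.

t = 1.342; fail to reject H0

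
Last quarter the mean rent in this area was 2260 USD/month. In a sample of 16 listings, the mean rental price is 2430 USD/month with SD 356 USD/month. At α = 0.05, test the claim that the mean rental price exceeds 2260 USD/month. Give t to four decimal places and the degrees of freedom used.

H0: μ = 2260; H1: μ > 2260 (one-sample t-test, right-tailed).
t = (x̄ − μ₀)/(s/√n) = (2430 − 2260)/(356/√16) = 1.9101
df = n − 1 = 15
p-value = P(T ≥ 1.9101) ≈ 0.0377
Since p ≈ 0.0377 < α = 0.05, reject H0; the data support H1.

t = 1.9101, df = 15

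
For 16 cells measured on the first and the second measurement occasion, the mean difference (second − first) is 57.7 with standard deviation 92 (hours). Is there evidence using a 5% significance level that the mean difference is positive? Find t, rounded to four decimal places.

H0: μ_d = 0; H1: μ_d > 0 (paired t-test on the differences, right-tailed).
t = d̄/(s_d/√n) = 57.7/(92/√16) = 2.5087
df = n − 1 = 15
p-value = P(T ≥ 2.5087) ≈ 0.012
Since p ≈ 0.012 < α = 0.05, reject H0; the data support H1.

2.5087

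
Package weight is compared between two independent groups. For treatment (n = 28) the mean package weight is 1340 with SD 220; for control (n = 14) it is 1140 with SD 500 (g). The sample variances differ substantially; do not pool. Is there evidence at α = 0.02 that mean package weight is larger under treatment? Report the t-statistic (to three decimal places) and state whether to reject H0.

Let group 1 = treatment, group 2 = control. H0: μ_1 = μ_2; H1: μ_1 > μ_2 (Welch's two-sample t-test, right-tailed).
t = (x̄_1 − x̄_2)/√(s_1²/n_1 + s_2²/n_2) = (1340 − 1140)/√(220²/28 + 500²/14) = 1.429
Welch–Satterthwaite df ≈ 15.57
p-value = P(T ≥ 1.429) ≈ 0.0864
Since p ≈ 0.0864 > α = 0.02, fail to reject H0; the data do not provide sufficient evidence against H0.

t = 1.429; fail to reject H0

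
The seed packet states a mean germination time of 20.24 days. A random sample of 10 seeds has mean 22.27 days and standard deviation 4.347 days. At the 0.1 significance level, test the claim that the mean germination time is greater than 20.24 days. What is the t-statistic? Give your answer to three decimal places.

H0: μ = 20.24; H1: μ > 20.24 (one-sample t-test, right-tailed).
t = (x̄ − μ₀)/(s/√n) = (22.27 − 20.24)/(4.347/√10) = 1.477
df = n − 1 = 9
p-value = P(T ≥ 1.477) ≈ 0.0869
Since p ≈ 0.0869 < α = 0.1, reject H0; the evidence is statistically significant.

1.477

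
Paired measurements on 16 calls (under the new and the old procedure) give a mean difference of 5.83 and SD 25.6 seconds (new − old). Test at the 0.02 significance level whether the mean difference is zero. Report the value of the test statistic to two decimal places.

H0: μ_d = 0; H1: μ_d ≠ 0 (paired t-test on the differences, two-sided).
t = d̄/(s_d/√n) = 5.83/(25.6/√16) = 0.91
df = n − 1 = 15
Two-sided p-value ≈ 0.377
Since p ≈ 0.377 > α = 0.02, fail to reject H0; the data do not provide sufficient evidence against H0.

0.91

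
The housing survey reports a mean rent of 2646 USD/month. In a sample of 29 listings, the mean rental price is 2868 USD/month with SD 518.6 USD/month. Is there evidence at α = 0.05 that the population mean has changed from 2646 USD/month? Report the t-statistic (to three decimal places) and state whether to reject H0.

t = 2.305; reject H0

H0: μ = 2646; H1: μ ≠ 2646 (one-sample t-test, two-sided).
t = (x̄ − μ₀)/(s/√n) = (2868 − 2646)/(518.6/√29) = 2.305
df = n − 1 = 28
Two-sided p-value ≈ 0.0288
Since p ≈ 0.0288 < α = 0.05, reject H0; the data support H1.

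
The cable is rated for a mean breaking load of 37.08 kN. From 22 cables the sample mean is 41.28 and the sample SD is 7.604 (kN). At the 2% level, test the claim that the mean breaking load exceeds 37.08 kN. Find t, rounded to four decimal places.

2.5907

H0: μ = 37.08; H1: μ > 37.08 (one-sample t-test, right-tailed).
t = (x̄ − μ₀)/(s/√n) = (41.28 − 37.08)/(7.604/√22) = 2.5907
df = n − 1 = 21
p-value = P(T ≥ 2.5907) ≈ 0.009
Since p ≈ 0.009 < α = 0.02, reject H0; the evidence is statistically significant.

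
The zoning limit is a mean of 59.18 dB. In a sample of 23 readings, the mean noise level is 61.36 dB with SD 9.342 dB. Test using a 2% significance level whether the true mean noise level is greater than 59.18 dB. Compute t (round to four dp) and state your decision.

t = 1.1191; fail to reject H0

H0: μ = 59.18; H1: μ > 59.18 (one-sample t-test, right-tailed).
t = (x̄ − μ₀)/(s/√n) = (61.36 − 59.18)/(9.342/√23) = 1.1191
df = n − 1 = 22
p-value = P(T ≥ 1.1191) ≈ 0.138
Since p ≈ 0.138 > α = 0.02, fail to reject H0; the data do not provide sufficient evidence against H0.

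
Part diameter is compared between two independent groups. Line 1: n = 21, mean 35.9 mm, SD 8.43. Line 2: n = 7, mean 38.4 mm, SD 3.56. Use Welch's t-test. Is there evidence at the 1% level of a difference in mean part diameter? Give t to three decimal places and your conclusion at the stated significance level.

t = -1.097; fail to reject H0

Let group 1 = line 1, group 2 = line 2. H0: μ_1 = μ_2; H1: μ_1 ≠ μ_2 (Welch's two-sample t-test, two-sided).
t = (x̄_1 − x̄_2)/√(s_1²/n_1 + s_2²/n_2) = (35.9 − 38.4)/√(8.43²/21 + 3.56²/7) = -1.097
Welch–Satterthwaite df ≈ 24.12
Two-sided p-value ≈ 0.284
Since p ≈ 0.284 > α = 0.01, fail to reject H0; the evidence is not statistically significant.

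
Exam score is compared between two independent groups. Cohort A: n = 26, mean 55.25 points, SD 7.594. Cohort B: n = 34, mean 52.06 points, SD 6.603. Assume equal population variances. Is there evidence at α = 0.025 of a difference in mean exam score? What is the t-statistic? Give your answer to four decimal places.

1.7375

Let group 1 = cohort A, group 2 = cohort B. H0: μ_1 = μ_2; H1: μ_1 ≠ μ_2 (two-sample pooled-variance t-test, two-sided).
s_p² = [(26−1)·7.594² + (34−1)·6.603²]/(26+34−2) = 49.6639
t = (55.25 − 52.06)/√[49.6639·(1/26 + 1/34)] = 1.7375
df = n₁ + n₂ − 2 = 58
Two-sided p-value ≈ 0.088
Since p ≈ 0.088 > α = 0.025, fail to reject H0; the evidence is not statistically significant.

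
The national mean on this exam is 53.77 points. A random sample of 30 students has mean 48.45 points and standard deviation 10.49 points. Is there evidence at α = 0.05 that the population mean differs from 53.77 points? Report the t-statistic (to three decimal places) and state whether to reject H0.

t = -2.778; reject H0

H0: μ = 53.77; H1: μ ≠ 53.77 (one-sample t-test, two-sided).
t = (x̄ − μ₀)/(s/√n) = (48.45 − 53.77)/(10.49/√30) = -2.778
df = n − 1 = 29
Two-sided p-value ≈ 0.009
Since p ≈ 0.009 < α = 0.05, reject H0; the evidence is statistically significant.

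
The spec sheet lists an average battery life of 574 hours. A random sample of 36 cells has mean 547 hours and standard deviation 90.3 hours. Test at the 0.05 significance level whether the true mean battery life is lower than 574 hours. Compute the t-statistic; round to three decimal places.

-1.794

H0: μ = 574; H1: μ < 574 (one-sample t-test, left-tailed).
t = (x̄ − μ₀)/(s/√n) = (547 − 574)/(90.3/√36) = -1.794
df = n − 1 = 35
p-value = P(T ≤ -1.794) ≈ 0.0407
Since p ≈ 0.0407 < α = 0.05, reject H0; the data support H1.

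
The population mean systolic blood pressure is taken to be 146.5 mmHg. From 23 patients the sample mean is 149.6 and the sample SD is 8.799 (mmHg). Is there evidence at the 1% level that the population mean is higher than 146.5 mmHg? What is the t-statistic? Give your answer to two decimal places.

1.69

H0: μ = 146.5; H1: μ > 146.5 (one-sample t-test, right-tailed).
t = (x̄ − μ₀)/(s/√n) = (149.6 − 146.5)/(8.799/√23) = 1.69
df = n − 1 = 22
p-value = P(T ≥ 1.69) ≈ 0.053
Since p ≈ 0.053 > α = 0.01, fail to reject H0; the data do not provide sufficient evidence against H0.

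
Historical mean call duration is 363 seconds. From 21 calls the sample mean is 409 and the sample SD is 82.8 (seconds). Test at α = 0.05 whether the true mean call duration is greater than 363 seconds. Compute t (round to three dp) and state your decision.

H0: μ = 363; H1: μ > 363 (one-sample t-test, right-tailed).
t = (x̄ − μ₀)/(s/√n) = (409 − 363)/(82.8/√21) = 2.546
df = n − 1 = 20
p-value = P(T ≥ 2.546) ≈ 0.010
Since p ≈ 0.010 < α = 0.05, reject H0; the evidence is statistically significant.

t = 2.546; reject H0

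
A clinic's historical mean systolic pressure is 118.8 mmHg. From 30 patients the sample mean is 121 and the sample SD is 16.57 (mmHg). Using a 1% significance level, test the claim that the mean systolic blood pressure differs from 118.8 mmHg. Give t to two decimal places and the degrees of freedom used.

t = 0.73, df = 29

H0: μ = 118.8; H1: μ ≠ 118.8 (one-sample t-test, two-sided).
t = (x̄ − μ₀)/(s/√n) = (121 − 118.8)/(16.57/√30) = 0.73
df = n − 1 = 29
Two-sided p-value ≈ 0.473
Since p ≈ 0.473 > α = 0.01, fail to reject H0; the evidence is not statistically significant.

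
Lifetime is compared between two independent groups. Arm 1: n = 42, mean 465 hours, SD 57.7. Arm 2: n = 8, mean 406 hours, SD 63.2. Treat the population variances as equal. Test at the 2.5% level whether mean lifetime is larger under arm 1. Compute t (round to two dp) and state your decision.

t = 2.61; reject H0

Let group 1 = arm 1, group 2 = arm 2. H0: μ_1 = μ_2; H1: μ_1 > μ_2 (two-sample pooled-variance t-test, right-tailed).
s_p² = [(42−1)·57.7² + (8−1)·63.2²]/(42+8−2) = 3426.26
t = (465 − 406)/√[3426.26·(1/42 + 1/8)] = 2.61
df = n₁ + n₂ − 2 = 48
p-value = P(T ≥ 2.61) ≈ 0.0060
Since p ≈ 0.0060 < α = 0.025, reject H0; the data support H1.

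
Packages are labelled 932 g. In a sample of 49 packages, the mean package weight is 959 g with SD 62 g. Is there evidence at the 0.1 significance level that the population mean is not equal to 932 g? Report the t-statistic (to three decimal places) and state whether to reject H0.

H0: μ = 932; H1: μ ≠ 932 (one-sample t-test, two-sided).
t = (x̄ − μ₀)/(s/√n) = (959 − 932)/(62/√49) = 3.048
df = n − 1 = 48
Two-sided p-value ≈ 0.0037
Since p ≈ 0.0037 < α = 0.1, reject H0; the data support H1.

t = 3.048; reject H0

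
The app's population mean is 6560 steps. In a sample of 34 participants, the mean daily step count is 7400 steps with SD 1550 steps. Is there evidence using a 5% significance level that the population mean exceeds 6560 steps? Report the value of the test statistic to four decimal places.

H0: μ = 6560; H1: μ > 6560 (one-sample t-test, right-tailed).
t = (x̄ − μ₀)/(s/√n) = (7400 − 6560)/(1550/√34) = 3.1600
df = n − 1 = 33
p-value = P(T ≥ 3.1600) ≈ 0.0017
Since p ≈ 0.0017 < α = 0.05, reject H0; the data support H1.

3.1600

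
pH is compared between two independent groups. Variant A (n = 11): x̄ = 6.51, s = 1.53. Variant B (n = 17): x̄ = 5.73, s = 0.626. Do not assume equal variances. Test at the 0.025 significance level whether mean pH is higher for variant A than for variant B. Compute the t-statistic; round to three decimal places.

Let group 1 = variant A, group 2 = variant B. H0: μ_1 = μ_2; H1: μ_1 > μ_2 (Welch's two-sample t-test, right-tailed).
t = (x̄_1 − x̄_2)/√(s_1²/n_1 + s_2²/n_2) = (6.51 − 5.73)/√(1.53²/11 + 0.626²/17) = 1.606
Welch–Satterthwaite df ≈ 12.19
p-value = P(T ≥ 1.606) ≈ 0.0669
Since p ≈ 0.0669 > α = 0.025, fail to reject H0; the data do not provide sufficient evidence against H0.

1.606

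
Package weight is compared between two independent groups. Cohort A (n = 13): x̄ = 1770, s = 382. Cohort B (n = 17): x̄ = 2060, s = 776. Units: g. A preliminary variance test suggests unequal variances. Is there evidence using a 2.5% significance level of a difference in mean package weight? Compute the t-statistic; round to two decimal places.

Let group 1 = cohort A, group 2 = cohort B. H0: μ_1 = μ_2; H1: μ_1 ≠ μ_2 (Welch's two-sample t-test, two-sided).
t = (x̄_1 − x̄_2)/√(s_1²/n_1 + s_2²/n_2) = (1770 − 2060)/√(382²/13 + 776²/17) = -1.34
Welch–Satterthwaite df ≈ 24.47
Two-sided p-value ≈ 0.1917
Since p ≈ 0.1917 > α = 0.025, fail to reject H0; the evidence is not statistically significant.

-1.34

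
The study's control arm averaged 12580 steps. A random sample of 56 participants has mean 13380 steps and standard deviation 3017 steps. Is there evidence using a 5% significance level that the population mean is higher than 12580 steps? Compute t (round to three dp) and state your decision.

H0: μ = 12580; H1: μ > 12580 (one-sample t-test, right-tailed).
t = (x̄ − μ₀)/(s/√n) = (13380 − 12580)/(3017/√56) = 1.984
df = n − 1 = 55
p-value = P(T ≥ 1.984) ≈ 0.0261
Since p ≈ 0.0261 < α = 0.05, reject H0; the data support H1.

t = 1.984; reject H0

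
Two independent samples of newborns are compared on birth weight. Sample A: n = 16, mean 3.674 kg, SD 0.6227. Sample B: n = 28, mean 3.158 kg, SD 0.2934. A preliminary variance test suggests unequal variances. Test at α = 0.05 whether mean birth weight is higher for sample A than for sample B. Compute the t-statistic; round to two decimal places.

3.12

Let group 1 = sample A, group 2 = sample B. H0: μ_1 = μ_2; H1: μ_1 > μ_2 (Welch's two-sample t-test, right-tailed).
t = (x̄_1 − x̄_2)/√(s_1²/n_1 + s_2²/n_2) = (3.674 − 3.158)/√(0.6227²/16 + 0.2934²/28) = 3.12
Welch–Satterthwaite df ≈ 18.88
p-value = P(T ≥ 3.12) ≈ 0.0028
Since p ≈ 0.0028 < α = 0.05, reject H0; the evidence is statistically significant.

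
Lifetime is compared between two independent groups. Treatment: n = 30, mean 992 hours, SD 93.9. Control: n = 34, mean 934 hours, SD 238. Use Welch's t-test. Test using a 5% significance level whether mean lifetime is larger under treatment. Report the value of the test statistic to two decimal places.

Let group 1 = treatment, group 2 = control. H0: μ_1 = μ_2; H1: μ_1 > μ_2 (Welch's two-sample t-test, right-tailed).
t = (x̄_1 − x̄_2)/√(s_1²/n_1 + s_2²/n_2) = (992 − 934)/√(93.9²/30 + 238²/34) = 1.31
Welch–Satterthwaite df ≈ 44.11
p-value = P(T ≥ 1.31) ≈ 0.098
Since p ≈ 0.098 > α = 0.05, fail to reject H0; the data do not provide sufficient evidence against H0.

1.31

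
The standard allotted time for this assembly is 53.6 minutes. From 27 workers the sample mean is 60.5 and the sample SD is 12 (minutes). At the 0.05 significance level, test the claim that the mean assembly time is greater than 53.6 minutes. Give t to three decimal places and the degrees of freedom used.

H0: μ = 53.6; H1: μ > 53.6 (one-sample t-test, right-tailed).
t = (x̄ − μ₀)/(s/√n) = (60.5 − 53.6)/(12/√27) = 2.988
df = n − 1 = 26
p-value = P(T ≥ 2.988) ≈ 0.003
Since p ≈ 0.003 < α = 0.05, reject H0; the data support H1.

t = 2.988, df = 26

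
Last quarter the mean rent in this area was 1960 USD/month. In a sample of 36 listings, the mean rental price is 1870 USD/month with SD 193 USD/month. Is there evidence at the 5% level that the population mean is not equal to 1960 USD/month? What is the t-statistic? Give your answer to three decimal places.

H0: μ = 1960; H1: μ ≠ 1960 (one-sample t-test, two-sided).
t = (x̄ − μ₀)/(s/√n) = (1870 − 1960)/(193/√36) = -2.798
df = n − 1 = 35
Two-sided p-value ≈ 0.008
Since p ≈ 0.008 < α = 0.05, reject H0; the evidence is statistically significant.

-2.798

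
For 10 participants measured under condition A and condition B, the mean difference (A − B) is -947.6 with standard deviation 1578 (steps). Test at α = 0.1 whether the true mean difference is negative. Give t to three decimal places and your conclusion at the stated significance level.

t = -1.899; reject H0

H0: μ_d = 0; H1: μ_d < 0 (paired t-test on the differences, left-tailed).
t = d̄/(s_d/√n) = -947.6/(1578/√10) = -1.899
df = n − 1 = 9
p-value = P(T ≤ -1.899) ≈ 0.045
Since p ≈ 0.045 < α = 0.1, reject H0; the data support H1.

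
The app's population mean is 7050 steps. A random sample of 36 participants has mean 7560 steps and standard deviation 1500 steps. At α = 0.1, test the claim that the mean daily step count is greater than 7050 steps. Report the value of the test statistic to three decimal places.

H0: μ = 7050; H1: μ > 7050 (one-sample t-test, right-tailed).
t = (x̄ − μ₀)/(s/√n) = (7560 − 7050)/(1500/√36) = 2.040
df = n − 1 = 35
p-value = P(T ≥ 2.040) ≈ 0.0245
Since p ≈ 0.0245 < α = 0.1, reject H0; the data support H1.

2.040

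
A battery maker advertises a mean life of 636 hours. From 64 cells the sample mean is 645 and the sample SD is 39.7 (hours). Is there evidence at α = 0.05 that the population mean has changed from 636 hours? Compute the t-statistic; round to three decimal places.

H0: μ = 636; H1: μ ≠ 636 (one-sample t-test, two-sided).
t = (x̄ − μ₀)/(s/√n) = (645 − 636)/(39.7/√64) = 1.814
df = n − 1 = 63
Two-sided p-value ≈ 0.075
Since p ≈ 0.075 > α = 0.05, fail to reject H0; the data do not provide sufficient evidence against H0.

1.814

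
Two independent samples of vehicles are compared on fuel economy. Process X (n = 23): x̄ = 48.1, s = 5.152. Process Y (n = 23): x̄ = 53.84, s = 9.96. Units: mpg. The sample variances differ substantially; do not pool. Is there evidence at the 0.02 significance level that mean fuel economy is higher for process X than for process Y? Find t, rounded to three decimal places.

-2.455

Let group 1 = process X, group 2 = process Y. H0: μ_1 = μ_2; H1: μ_1 > μ_2 (Welch's two-sample t-test, right-tailed).
t = (x̄_1 − x̄_2)/√(s_1²/n_1 + s_2²/n_2) = (48.1 − 53.84)/√(5.152²/23 + 9.96²/23) = -2.455
Welch–Satterthwaite df ≈ 32.99
p-value = P(T ≥ -2.455) ≈ 0.9902
Since p ≈ 0.9902 > α = 0.02, fail to reject H0; the evidence is not statistically significant.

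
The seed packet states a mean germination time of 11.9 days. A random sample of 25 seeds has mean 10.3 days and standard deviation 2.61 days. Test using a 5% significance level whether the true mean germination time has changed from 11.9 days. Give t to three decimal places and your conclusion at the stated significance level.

t = -3.065; reject H0

H0: μ = 11.9; H1: μ ≠ 11.9 (one-sample t-test, two-sided).
t = (x̄ − μ₀)/(s/√n) = (10.3 − 11.9)/(2.61/√25) = -3.065
df = n − 1 = 24
Two-sided p-value ≈ 0.0053
Since p ≈ 0.0053 < α = 0.05, reject H0; the evidence is statistically significant.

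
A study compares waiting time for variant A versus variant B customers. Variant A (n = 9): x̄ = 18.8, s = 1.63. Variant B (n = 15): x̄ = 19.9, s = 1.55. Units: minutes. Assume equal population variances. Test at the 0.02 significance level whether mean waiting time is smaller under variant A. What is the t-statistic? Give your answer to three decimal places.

-1.652

Let group 1 = variant A, group 2 = variant B. H0: μ_1 = μ_2; H1: μ_1 < μ_2 (two-sample pooled-variance t-test, left-tailed).
s_p² = [(9−1)·1.63² + (15−1)·1.55²]/(9+15−2) = 2.49501
t = (18.8 − 19.9)/√[2.49501·(1/9 + 1/15)] = -1.652
df = n₁ + n₂ − 2 = 22
p-value = P(T ≤ -1.652) ≈ 0.056
Since p ≈ 0.056 > α = 0.02, fail to reject H0; the data do not provide sufficient evidence against H0.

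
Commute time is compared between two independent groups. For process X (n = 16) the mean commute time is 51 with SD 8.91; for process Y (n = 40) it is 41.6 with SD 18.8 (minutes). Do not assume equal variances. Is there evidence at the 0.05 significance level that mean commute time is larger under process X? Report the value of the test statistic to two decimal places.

Let group 1 = process X, group 2 = process Y. H0: μ_1 = μ_2; H1: μ_1 > μ_2 (Welch's two-sample t-test, right-tailed).
t = (x̄_1 − x̄_2)/√(s_1²/n_1 + s_2²/n_2) = (51 − 41.6)/√(8.91²/16 + 18.8²/40) = 2.53
Welch–Satterthwaite df ≈ 52.26
p-value = P(T ≥ 2.53) ≈ 0.0072
Since p ≈ 0.0072 < α = 0.05, reject H0; the evidence is statistically significant.

2.53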